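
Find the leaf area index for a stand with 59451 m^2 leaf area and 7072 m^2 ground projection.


LAI = 59451 / 7072 = 8.4065 ≈ 8.41

8.41


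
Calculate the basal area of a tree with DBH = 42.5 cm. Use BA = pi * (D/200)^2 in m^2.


D/200 = 42.5/200 = 0.2125 m
(D/200)^2 = 0.2125^2 = 0.04515625
BA = 3.141593 * 0.04515625 = 0.141863 ≈ 0.1419 m^2

0.1419 m^2


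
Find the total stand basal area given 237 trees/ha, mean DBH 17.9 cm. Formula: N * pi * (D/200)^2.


(D/200)^2 = (17.9/200)^2 = 0.0895^2 = 0.00801025
Individual BA = 3.141593 * 0.00801025 = 0.0251649 m^2
Stand BA = 237 * 0.0251649 = 5.96408 ≈ 5.96 m^2/ha

5.96 m^2/ha


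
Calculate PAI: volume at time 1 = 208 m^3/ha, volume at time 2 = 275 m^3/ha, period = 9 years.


PAI = (V2 - V1) / period = (275 - 208) / 9 = 67 / 9 = 7.4444 ≈ 7.44 m^3/ha/yr

7.44 m^3/ha/yr


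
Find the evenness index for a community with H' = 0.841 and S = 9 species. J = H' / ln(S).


ln(9) = 2.19722
J = H' / ln(S) = 0.841 / 2.19722 = 0.382756 ≈ 0.3828

0.3828


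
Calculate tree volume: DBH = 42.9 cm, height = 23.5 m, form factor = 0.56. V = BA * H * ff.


(D/200)^2 = (42.9/200)^2 = 0.2145^2 = 0.04601025
BA = 3.141593 * 0.04601025 = 0.144545 m^2
V = 0.144545 * 23.5 * 0.56 = 1.90221 ≈ 1.902 m^3

1.902 m^3


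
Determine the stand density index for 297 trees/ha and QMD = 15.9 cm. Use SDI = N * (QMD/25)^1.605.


QMD/25 = 15.9/25 = 0.636
(0.636)^1.605 = exp(1.605 * ln(0.636)) = exp(1.605 * (-0.452557)) = exp(-0.726354) = 0.483669
SDI = 297 * 0.483669 = 143.650 ≈ 144

144


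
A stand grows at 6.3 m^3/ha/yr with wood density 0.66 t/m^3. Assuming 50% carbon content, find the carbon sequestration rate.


C = 6.3 * 0.66 * 0.5 = 2.079 ≈ 2.08 t C/ha/yr

2.08 t C/ha/yr


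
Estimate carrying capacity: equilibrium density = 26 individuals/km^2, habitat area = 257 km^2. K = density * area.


K = 26 * 257 = 6682 individuals

6682 individuals


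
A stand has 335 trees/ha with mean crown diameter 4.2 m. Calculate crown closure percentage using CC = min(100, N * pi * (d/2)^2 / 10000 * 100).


(d/2)^2 = (4.2/2)^2 = 2.1^2 = 4.41
Crown area = 3.141593 * 4.41 = 13.8544 m^2
N * area / 10000 * 100 = 335 * 13.8544 / 10000 * 100 = 46.4122
CC = min(100, 46.4122) = 46.4122 ≈ 46.4%

46.4%


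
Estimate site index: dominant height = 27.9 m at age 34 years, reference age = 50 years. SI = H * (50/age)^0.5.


50/34 = 1.47059
(1.47059)^0.5 = 1.21268
SI = 27.9 * 1.21268 = 33.8338 ≈ 33.8 m

33.8 m


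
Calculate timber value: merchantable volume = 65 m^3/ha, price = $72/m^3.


Value = 65 * 72 = $4680/ha

$4680/ha


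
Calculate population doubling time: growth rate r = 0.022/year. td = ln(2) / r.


td = ln(2) / 0.022 = 0.693147 / 0.022 = 31.5067 ≈ 31.5 years

31.5 years


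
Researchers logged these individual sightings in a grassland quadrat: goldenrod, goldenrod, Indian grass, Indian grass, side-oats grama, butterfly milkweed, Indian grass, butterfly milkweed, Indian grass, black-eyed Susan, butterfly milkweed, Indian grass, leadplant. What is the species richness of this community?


Total individuals logged = 13
Distinct species (count of individuals): goldenrod (2), Indian grass (5), side-oats grama (1), butterfly milkweed (3), black-eyed Susan (1), leadplant (1)
Species richness = number of distinct species = 6

6


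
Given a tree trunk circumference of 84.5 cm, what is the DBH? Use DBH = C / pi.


DBH = C / pi = 84.5 / 3.141593 = 26.8972 ≈ 26.90 cm

26.90 cm


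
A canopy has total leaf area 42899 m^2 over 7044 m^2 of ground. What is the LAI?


LAI = 42899 / 7044 = 6.0901 ≈ 6.09

6.09


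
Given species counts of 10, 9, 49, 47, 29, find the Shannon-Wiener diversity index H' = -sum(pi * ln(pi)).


Total N = 10 + 9 + 49 + 47 + 29 = 144
Per-species terms:
  p = 10/144 = 0.069444; ln(p) = -2.667235; p*ln(p) = 0.069444 * (-2.667235) = -0.185223
  p = 9/144 = 0.062500; ln(p) = -2.772589; p*ln(p) = 0.062500 * (-2.772589) = -0.173287
  p = 49/144 = 0.340278; ln(p) = -1.077992; p*ln(p) = 0.340278 * (-1.077992) = -0.366817
  p = 47/144 = 0.326389; ln(p) = -1.119665; p*ln(p) = 0.326389 * (-1.119665) = -0.365446
  p = 29/144 = 0.201389; ln(p) = -1.602517; p*ln(p) = 0.201389 * (-1.602517) = -0.322729
sum(p*ln(p)) = (-0.185223) + (-0.173287) + (-0.366817) + (-0.365446) + (-0.322729) = -1.413502
H' = -(-1.413502) = 1.413502 ≈ 1.4135

1.4135


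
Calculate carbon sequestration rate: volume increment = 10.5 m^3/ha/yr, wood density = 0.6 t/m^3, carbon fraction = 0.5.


C = 10.5 * 0.6 * 0.5 = 3.15 t C/ha/yr

3.15 t C/ha/yr


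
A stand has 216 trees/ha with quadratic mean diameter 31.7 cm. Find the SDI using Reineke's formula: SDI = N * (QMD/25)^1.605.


QMD/25 = 31.7/25 = 1.268
(1.268)^1.605 = exp(1.605 * ln(1.268)) = exp(1.605 * 0.237441) = exp(0.381093) = 1.46388
SDI = 216 * 1.46388 = 316.198 ≈ 316

316


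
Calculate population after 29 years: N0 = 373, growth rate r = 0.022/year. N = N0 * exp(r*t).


r*t = 0.022 * 29 = 0.638
exp(0.638) = 1.89269
N = 373 * 1.89269 = 705.973 ≈ 706

706


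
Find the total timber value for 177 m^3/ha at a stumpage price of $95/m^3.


Value = 177 * 95 = $16815/ha

$16815/ha


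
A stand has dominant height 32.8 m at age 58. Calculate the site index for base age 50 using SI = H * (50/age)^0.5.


50/58 = 0.862069
(0.862069)^0.5 = 0.928477
SI = 32.8 * 0.928477 = 30.4540 ≈ 30.5 m

30.5 m


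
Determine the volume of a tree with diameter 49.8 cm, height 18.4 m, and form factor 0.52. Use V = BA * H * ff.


(D/200)^2 = (49.8/200)^2 = 0.249^2 = 0.062001
BA = 3.141593 * 0.062001 = 0.194782 m^2
V = 0.194782 * 18.4 * 0.52 = 1.86367 ≈ 1.864 m^3

1.864 m^3


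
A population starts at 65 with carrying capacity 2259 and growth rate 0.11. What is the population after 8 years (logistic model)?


(K - N0)/N0 = (2259 - 65)/65 = 2194/65 = 33.7538
r*t = 0.11 * 8 = 0.88; exp(-0.88) = 0.414783
33.7538 * 0.414783 = 14.0005
1 + 14.0005 = 15.0005
N = 2259 / 15.0005 = 150.595 ≈ 151

151


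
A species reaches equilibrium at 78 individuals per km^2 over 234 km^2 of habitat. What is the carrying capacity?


K = 78 * 234 = 18252 individuals

18252 individuals


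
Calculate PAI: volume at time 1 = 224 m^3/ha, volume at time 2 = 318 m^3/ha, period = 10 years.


PAI = (V2 - V1) / period = (318 - 224) / 10 = 94 / 10 = 9.40 m^3/ha/yr

9.40 m^3/ha/yr


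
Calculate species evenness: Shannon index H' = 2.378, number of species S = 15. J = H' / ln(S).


ln(15) = 2.70805
J = H' / ln(S) = 2.378 / 2.70805 = 0.878123 ≈ 0.8781

0.8781


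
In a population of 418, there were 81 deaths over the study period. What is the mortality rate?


Mortality rate = 81 / 418 = 0.193780 ≈ 0.1938

0.1938


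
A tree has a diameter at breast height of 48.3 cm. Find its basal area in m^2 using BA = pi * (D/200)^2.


D/200 = 48.3/200 = 0.2415 m
(D/200)^2 = 0.2415^2 = 0.05832225
BA = 3.141593 * 0.05832225 = 0.183225 ≈ 0.1832 m^2

0.1832 m^2


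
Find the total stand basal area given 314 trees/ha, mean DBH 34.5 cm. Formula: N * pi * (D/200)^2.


(D/200)^2 = (34.5/200)^2 = 0.1725^2 = 0.02975625
Individual BA = 3.141593 * 0.02975625 = 0.0934820 m^2
Stand BA = 314 * 0.0934820 = 29.3533 ≈ 29.35 m^2/ha

29.35 m^2/ha


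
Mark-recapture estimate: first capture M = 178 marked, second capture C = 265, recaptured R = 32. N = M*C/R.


N = M * C / R = 178 * 265 / 32 = 47170 / 32 = 1474.06 ≈ 1474

1474 individuals


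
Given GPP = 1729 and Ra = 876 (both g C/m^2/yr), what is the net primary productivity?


NPP = GPP - Ra = 1729 - 876 = 853 g C/m^2/yr

853 g C/m^2/yr


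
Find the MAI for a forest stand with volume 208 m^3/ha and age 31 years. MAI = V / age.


MAI = 208 / 31 = 6.7097 ≈ 6.71 m^3/ha/yr

6.71 m^3/ha/yr


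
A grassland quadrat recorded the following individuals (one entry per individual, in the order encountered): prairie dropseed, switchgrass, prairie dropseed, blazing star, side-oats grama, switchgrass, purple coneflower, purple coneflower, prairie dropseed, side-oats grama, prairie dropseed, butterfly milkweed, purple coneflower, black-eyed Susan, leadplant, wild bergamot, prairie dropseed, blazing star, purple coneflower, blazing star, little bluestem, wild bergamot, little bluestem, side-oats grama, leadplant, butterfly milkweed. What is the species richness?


Total individuals logged = 26
Distinct species (count of individuals): prairie dropseed (5), switchgrass (2), blazing star (3), side-oats grama (3), purple coneflower (4), butterfly milkweed (2), black-eyed Susan (1), leadplant (2), wild bergamot (2), little bluestem (2)
Species richness = number of distinct species = 10

10


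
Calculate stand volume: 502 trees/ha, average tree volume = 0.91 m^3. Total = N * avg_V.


V_stand = 502 * 0.91 = 456.82 ≈ 456.8 m^3/ha

456.8 m^3/ha


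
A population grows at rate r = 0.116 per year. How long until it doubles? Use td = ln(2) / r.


td = ln(2) / 0.116 = 0.693147 / 0.116 = 5.97541 ≈ 6.0 years

6.0 years


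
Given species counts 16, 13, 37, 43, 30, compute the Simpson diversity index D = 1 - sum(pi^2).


Total N = 16 + 13 + 37 + 43 + 30 = 139
Per-species terms:
  p = 16/139 = 0.115108; p^2 = 0.115108^2 = 0.013250
  p = 13/139 = 0.093525; p^2 = 0.093525^2 = 0.008747
  p = 37/139 = 0.266187; p^2 = 0.266187^2 = 0.070856
  p = 43/139 = 0.309353; p^2 = 0.309353^2 = 0.095699
  p = 30/139 = 0.215827; p^2 = 0.215827^2 = 0.046581
sum(p^2) = 0.013250 + 0.008747 + 0.070856 + 0.095699 + 0.046581 = 0.235133
D = 1 - 0.235133 = 0.764867 ≈ 0.7649

0.7649


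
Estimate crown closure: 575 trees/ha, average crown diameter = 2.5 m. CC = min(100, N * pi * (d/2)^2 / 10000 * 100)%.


(d/2)^2 = (2.5/2)^2 = 1.25^2 = 1.5625
Crown area = 3.141593 * 1.5625 = 4.90874 m^2
N * area / 10000 * 100 = 575 * 4.90874 / 10000 * 100 = 28.2253
CC = min(100, 28.2253) = 28.2253 ≈ 28.2%

28.2%


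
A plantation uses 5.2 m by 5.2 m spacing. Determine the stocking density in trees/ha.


N = 10000 / 5.2^2 = 10000 / 27.04 = 369.822 ≈ 370 trees/ha

370 trees/ha


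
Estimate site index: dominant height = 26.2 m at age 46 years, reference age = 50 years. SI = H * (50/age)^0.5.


50/46 = 1.08696
(1.08696)^0.5 = 1.04257
SI = 26.2 * 1.04257 = 27.3153 ≈ 27.3 m

27.3 m


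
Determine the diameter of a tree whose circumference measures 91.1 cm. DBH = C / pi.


DBH = C / pi = 91.1 / 3.141593 = 28.9980 ≈ 29.00 cm

29.00 cm


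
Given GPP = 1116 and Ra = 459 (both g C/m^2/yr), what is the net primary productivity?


NPP = GPP - Ra = 1116 - 459 = 657 g C/m^2/yr

657 g C/m^2/yr


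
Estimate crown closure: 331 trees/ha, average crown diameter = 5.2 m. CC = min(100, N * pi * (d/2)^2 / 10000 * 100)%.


(d/2)^2 = (5.2/2)^2 = 2.6^2 = 6.76
Crown area = 3.141593 * 6.76 = 21.2372 m^2
N * area / 10000 * 100 = 331 * 21.2372 / 10000 * 100 = 70.2951
CC = min(100, 70.2951) = 70.2951 ≈ 70.3%

70.3%


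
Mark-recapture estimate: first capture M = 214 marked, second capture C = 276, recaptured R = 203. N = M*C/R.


N = M * C / R = 214 * 276 / 203 = 59064 / 203 = 290.96 ≈ 291

291 individuals


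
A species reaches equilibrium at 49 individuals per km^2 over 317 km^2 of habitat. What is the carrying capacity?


K = 49 * 317 = 15533 individuals

15533 individuals


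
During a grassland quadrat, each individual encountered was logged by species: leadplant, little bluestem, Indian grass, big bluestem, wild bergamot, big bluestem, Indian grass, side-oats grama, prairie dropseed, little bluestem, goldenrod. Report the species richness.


Total individuals logged = 11
Distinct species (count of individuals): leadplant (1), little bluestem (2), Indian grass (2), big bluestem (2), wild bergamot (1), side-oats grama (1), prairie dropseed (1), goldenrod (1)
Species richness = number of distinct species = 8

8


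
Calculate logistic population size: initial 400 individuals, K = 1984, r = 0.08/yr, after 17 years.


(K - N0)/N0 = (1984 - 400)/400 = 1584/400 = 3.96000
r*t = 0.08 * 17 = 1.36; exp(-1.36) = 0.256661
3.96000 * 0.256661 = 1.01638
1 + 1.01638 = 2.01638
N = 1984 / 2.01638 = 983.942 ≈ 984

984


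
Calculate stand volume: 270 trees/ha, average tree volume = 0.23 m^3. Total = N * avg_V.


V_stand = 270 * 0.23 = 62.1 m^3/ha

62.1 m^3/ha


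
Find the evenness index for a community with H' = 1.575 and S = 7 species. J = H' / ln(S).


ln(7) = 1.94591
J = H' / ln(S) = 1.575 / 1.94591 = 0.809390 ≈ 0.8094

0.8094


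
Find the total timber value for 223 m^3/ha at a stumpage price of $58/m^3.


Value = 223 * 58 = $12934/ha

$12934/ha


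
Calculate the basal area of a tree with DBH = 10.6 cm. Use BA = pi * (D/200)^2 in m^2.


D/200 = 10.6/200 = 0.053 m
(D/200)^2 = 0.053^2 = 0.002809
BA = 3.141593 * 0.002809 = 0.00882473 ≈ 0.0088 m^2

0.0088 m^2


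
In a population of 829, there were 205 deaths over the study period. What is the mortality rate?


Mortality rate = 205 / 829 = 0.247286 ≈ 0.2473

0.2473


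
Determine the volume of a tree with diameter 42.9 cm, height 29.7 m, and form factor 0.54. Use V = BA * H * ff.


(D/200)^2 = (42.9/200)^2 = 0.2145^2 = 0.04601025
BA = 3.141593 * 0.04601025 = 0.144545 m^2
V = 0.144545 * 29.7 * 0.54 = 2.31821 ≈ 2.318 m^3

2.318 m^3


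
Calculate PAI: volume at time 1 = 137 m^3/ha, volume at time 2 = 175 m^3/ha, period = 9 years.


PAI = (V2 - V1) / period = (175 - 137) / 9 = 38 / 9 = 4.2222 ≈ 4.22 m^3/ha/yr

4.22 m^3/ha/yr


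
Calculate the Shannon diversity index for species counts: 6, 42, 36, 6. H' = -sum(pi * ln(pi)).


Total N = 6 + 42 + 36 + 6 = 90
Per-species terms:
  p = 6/90 = 0.066667; ln(p) = -2.708045; p*ln(p) = 0.066667 * (-2.708045) = -0.180537
  p = 42/90 = 0.466667; ln(p) = -0.762139; p*ln(p) = 0.466667 * (-0.762139) = -0.355665
  p = 36/90 = 0.400000; ln(p) = -0.916291; p*ln(p) = 0.400000 * (-0.916291) = -0.366516
  p = 6/90 = 0.066667; ln(p) = -2.708045; p*ln(p) = 0.066667 * (-2.708045) = -0.180537
sum(p*ln(p)) = (-0.180537) + (-0.355665) + (-0.366516) + (-0.180537) = -1.083255
H' = -(-1.083255) = 1.083255 ≈ 1.0833

1.0833


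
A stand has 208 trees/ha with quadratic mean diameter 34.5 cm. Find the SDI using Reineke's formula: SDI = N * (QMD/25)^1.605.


QMD/25 = 34.5/25 = 1.38
(1.38)^1.605 = exp(1.605 * ln(1.38)) = exp(1.605 * 0.322083) = exp(0.516943) = 1.67689
SDI = 208 * 1.67689 = 348.793 ≈ 349

349


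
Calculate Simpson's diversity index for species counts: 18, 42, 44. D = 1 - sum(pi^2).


Total N = 18 + 42 + 44 = 104
Per-species terms:
  p = 18/104 = 0.173077; p^2 = 0.173077^2 = 0.029956
  p = 42/104 = 0.403846; p^2 = 0.403846^2 = 0.163092
  p = 44/104 = 0.423077; p^2 = 0.423077^2 = 0.178994
sum(p^2) = 0.029956 + 0.163092 + 0.178994 = 0.372042
D = 1 - 0.372042 = 0.627958 ≈ 0.6280

0.6280


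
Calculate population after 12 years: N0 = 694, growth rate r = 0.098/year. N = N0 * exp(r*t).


r*t = 0.098 * 12 = 1.176
exp(1.176) = 3.24138
N = 694 * 3.24138 = 2249.52 ≈ 2250

2250


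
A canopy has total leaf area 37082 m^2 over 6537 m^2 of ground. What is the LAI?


LAI = 37082 / 6537 = 5.6726 ≈ 5.67

5.67


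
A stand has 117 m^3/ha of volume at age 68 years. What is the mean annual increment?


MAI = 117 / 68 = 1.7206 ≈ 1.72 m^3/ha/yr

1.72 m^3/ha/yr


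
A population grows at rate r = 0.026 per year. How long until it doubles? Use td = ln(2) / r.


td = ln(2) / 0.026 = 0.693147 / 0.026 = 26.6595 ≈ 26.7 years

26.7 years


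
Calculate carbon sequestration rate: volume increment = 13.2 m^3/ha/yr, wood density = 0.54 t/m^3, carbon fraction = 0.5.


C = 13.2 * 0.54 * 0.5 = 3.564 ≈ 3.56 t C/ha/yr

3.56 t C/ha/yr


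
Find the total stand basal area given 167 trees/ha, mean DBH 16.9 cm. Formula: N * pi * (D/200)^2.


(D/200)^2 = (16.9/200)^2 = 0.0845^2 = 0.00714025
Individual BA = 3.141593 * 0.00714025 = 0.0224318 m^2
Stand BA = 167 * 0.0224318 = 3.74611 ≈ 3.75 m^2/ha

3.75 m^2/ha


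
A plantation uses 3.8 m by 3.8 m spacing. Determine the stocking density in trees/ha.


N = 10000 / 3.8^2 = 10000 / 14.44 = 692.521 ≈ 693 trees/ha

693 trees/ha


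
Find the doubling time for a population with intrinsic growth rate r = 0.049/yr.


td = ln(2) / 0.049 = 0.693147 / 0.049 = 14.1459 ≈ 14.1 years

14.1 years


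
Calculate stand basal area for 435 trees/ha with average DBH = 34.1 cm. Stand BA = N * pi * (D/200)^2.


(D/200)^2 = (34.1/200)^2 = 0.1705^2 = 0.02907025
Individual BA = 3.141593 * 0.02907025 = 0.0913269 m^2
Stand BA = 435 * 0.0913269 = 39.7272 ≈ 39.73 m^2/ha

39.73 m^2/ha


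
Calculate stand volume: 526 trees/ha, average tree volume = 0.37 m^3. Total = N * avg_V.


V_stand = 526 * 0.37 = 194.62 ≈ 194.6 m^3/ha

194.6 m^3/ha


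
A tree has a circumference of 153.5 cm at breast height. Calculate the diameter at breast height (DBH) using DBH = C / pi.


DBH = C / pi = 153.5 / 3.141593 = 48.8606 ≈ 48.86 cm

48.86 cm


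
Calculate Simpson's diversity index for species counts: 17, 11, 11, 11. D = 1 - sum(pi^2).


Total N = 17 + 11 + 11 + 11 = 50
Per-species terms:
  p = 17/50 = 0.340000; p^2 = 0.340000^2 = 0.115600
  p = 11/50 = 0.220000; p^2 = 0.220000^2 = 0.048400
  p = 11/50 = 0.220000; p^2 = 0.220000^2 = 0.048400
  p = 11/50 = 0.220000; p^2 = 0.220000^2 = 0.048400
sum(p^2) = 0.115600 + 0.048400 + 0.048400 + 0.048400 = 0.260800
D = 1 - 0.260800 = 0.739200 ≈ 0.7392

0.7392


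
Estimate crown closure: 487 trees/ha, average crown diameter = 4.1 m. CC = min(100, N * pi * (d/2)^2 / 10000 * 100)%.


(d/2)^2 = (4.1/2)^2 = 2.05^2 = 4.2025
Crown area = 3.141593 * 4.2025 = 13.2025 m^2
N * area / 10000 * 100 = 487 * 13.2025 / 10000 * 100 = 64.2962
CC = min(100, 64.2962) = 64.2962 ≈ 64.3%

64.3%


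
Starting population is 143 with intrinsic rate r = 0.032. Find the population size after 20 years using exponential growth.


r*t = 0.032 * 20 = 0.64
exp(0.64) = 1.89648
N = 143 * 1.89648 = 271.197 ≈ 271

271


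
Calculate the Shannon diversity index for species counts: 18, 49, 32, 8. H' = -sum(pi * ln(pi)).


Total N = 18 + 49 + 32 + 8 = 107
Per-species terms:
  p = 18/107 = 0.168224; ln(p) = -1.782459; p*ln(p) = 0.168224 * (-1.782459) = -0.299852
  p = 49/107 = 0.457944; ln(p) = -0.781008; p*ln(p) = 0.457944 * (-0.781008) = -0.357658
  p = 32/107 = 0.299065; ln(p) = -1.207094; p*ln(p) = 0.299065 * (-1.207094) = -0.361000
  p = 8/107 = 0.074766; ln(p) = -2.593392; p*ln(p) = 0.074766 * (-2.593392) = -0.193898
sum(p*ln(p)) = (-0.299852) + (-0.357658) + (-0.361000) + (-0.193898) = -1.212408
H' = -(-1.212408) = 1.212408 ≈ 1.2124

1.2124


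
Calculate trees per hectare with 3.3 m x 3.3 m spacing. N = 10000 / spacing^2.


N = 10000 / 3.3^2 = 10000 / 10.89 = 918.274 ≈ 918 trees/ha

918 trees/ha


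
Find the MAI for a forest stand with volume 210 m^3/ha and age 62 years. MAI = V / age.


MAI = 210 / 62 = 3.3871 ≈ 3.39 m^3/ha/yr

3.39 m^3/ha/yr


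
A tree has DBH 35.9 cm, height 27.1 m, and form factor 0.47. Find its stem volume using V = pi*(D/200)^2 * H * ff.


(D/200)^2 = (35.9/200)^2 = 0.1795^2 = 0.03222025
BA = 3.141593 * 0.03222025 = 0.101223 m^2
V = 0.101223 * 27.1 * 0.47 = 1.28928 ≈ 1.289 m^3

1.289 m^3


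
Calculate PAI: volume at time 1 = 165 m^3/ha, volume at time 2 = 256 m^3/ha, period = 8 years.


PAI = (V2 - V1) / period = (256 - 165) / 8 = 91 / 8 = 11.3750 ≈ 11.38 m^3/ha/yr

11.38 m^3/ha/yr


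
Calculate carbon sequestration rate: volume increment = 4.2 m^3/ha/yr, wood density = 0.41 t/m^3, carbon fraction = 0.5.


C = 4.2 * 0.41 * 0.5 = 0.861 ≈ 0.86 t C/ha/yr

0.86 t C/ha/yr


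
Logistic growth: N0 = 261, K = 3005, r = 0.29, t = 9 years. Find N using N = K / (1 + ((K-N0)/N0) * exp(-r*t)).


(K - N0)/N0 = (3005 - 261)/261 = 2744/261 = 10.5134
r*t = 0.29 * 9 = 2.61; exp(-2.61) = 0.0735345
10.5134 * 0.0735345 = 0.773098
1 + 0.773098 = 1.77310
N = 3005 / 1.77310 = 1694.77 ≈ 1695

1695


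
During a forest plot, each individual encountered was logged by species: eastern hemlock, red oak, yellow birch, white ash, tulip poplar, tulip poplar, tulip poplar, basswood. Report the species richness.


Total individuals logged = 8
Distinct species (count of individuals): eastern hemlock (1), red oak (1), yellow birch (1), white ash (1), tulip poplar (3), basswood (1)
Species richness = number of distinct species = 6

6


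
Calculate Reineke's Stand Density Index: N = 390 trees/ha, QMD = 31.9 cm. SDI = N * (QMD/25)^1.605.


QMD/25 = 31.9/25 = 1.276
(1.276)^1.605 = exp(1.605 * ln(1.276)) = exp(1.605 * 0.243730) = exp(0.391187) = 1.47874
SDI = 390 * 1.47874 = 576.709 ≈ 577

577


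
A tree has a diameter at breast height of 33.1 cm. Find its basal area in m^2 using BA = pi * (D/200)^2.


D/200 = 33.1/200 = 0.1655 m
(D/200)^2 = 0.1655^2 = 0.02739025
BA = 3.141593 * 0.02739025 = 0.0860490 ≈ 0.0860 m^2

0.0860 m^2


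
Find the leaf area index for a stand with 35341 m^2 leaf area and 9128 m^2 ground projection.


LAI = 35341 / 9128 = 3.8717 ≈ 3.87

3.87


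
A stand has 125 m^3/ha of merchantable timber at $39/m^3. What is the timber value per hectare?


Value = 125 * 39 = $4875/ha

$4875/ha


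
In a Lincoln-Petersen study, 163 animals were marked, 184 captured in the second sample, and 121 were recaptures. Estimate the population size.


N = M * C / R = 163 * 184 / 121 = 29992 / 121 = 247.87 ≈ 248

248 individuals


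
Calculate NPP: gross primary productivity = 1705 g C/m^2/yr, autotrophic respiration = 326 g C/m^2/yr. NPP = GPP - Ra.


NPP = GPP - Ra = 1705 - 326 = 1379 g C/m^2/yr

1379 g C/m^2/yr


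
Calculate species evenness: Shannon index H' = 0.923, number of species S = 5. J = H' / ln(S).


ln(5) = 1.60944
J = H' / ln(S) = 0.923 / 1.60944 = 0.573491 ≈ 0.5735

0.5735


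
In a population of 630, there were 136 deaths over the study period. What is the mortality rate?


Mortality rate = 136 / 630 = 0.215873 ≈ 0.2159

0.2159


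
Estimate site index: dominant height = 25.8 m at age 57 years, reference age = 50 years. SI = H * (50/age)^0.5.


50/57 = 0.877193
(0.877193)^0.5 = 0.936586
SI = 25.8 * 0.936586 = 24.1639 ≈ 24.2 m

24.2 m


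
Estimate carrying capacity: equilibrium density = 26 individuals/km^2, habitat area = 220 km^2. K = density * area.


K = 26 * 220 = 5720 individuals

5720 individuals


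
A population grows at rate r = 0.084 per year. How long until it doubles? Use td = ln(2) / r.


td = ln(2) / 0.084 = 0.693147 / 0.084 = 8.25175 ≈ 8.3 years

8.3 years


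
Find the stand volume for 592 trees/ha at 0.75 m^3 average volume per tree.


V_stand = 592 * 0.75 = 444.0 m^3/ha

444.0 m^3/ha


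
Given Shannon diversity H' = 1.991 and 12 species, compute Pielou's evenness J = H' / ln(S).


ln(12) = 2.48491
J = H' / ln(S) = 1.991 / 2.48491 = 0.801236 ≈ 0.8012

0.8012


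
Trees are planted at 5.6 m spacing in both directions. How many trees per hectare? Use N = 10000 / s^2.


N = 10000 / 5.6^2 = 10000 / 31.36 = 318.878 ≈ 319 trees/ha

319 trees/ha


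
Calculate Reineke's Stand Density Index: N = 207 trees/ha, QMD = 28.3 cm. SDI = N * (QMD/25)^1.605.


QMD/25 = 28.3/25 = 1.132
(1.132)^1.605 = exp(1.605 * ln(1.132)) = exp(1.605 * 0.123986) = exp(0.198998) = 1.22018
SDI = 207 * 1.22018 = 252.577 ≈ 253

253


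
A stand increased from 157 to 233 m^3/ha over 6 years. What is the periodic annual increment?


PAI = (V2 - V1) / period = (233 - 157) / 6 = 76 / 6 = 12.6667 ≈ 12.67 m^3/ha/yr

12.67 m^3/ha/yr


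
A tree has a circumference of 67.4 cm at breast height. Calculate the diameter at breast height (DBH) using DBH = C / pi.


DBH = C / pi = 67.4 / 3.141593 = 21.4541 ≈ 21.45 cm

21.45 cm


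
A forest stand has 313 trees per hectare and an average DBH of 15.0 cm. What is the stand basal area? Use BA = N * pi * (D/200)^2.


(D/200)^2 = (15.0/200)^2 = 0.075^2 = 0.005625
Individual BA = 3.141593 * 0.005625 = 0.0176715 m^2
Stand BA = 313 * 0.0176715 = 5.53118 ≈ 5.53 m^2/ha

5.53 m^2/ha


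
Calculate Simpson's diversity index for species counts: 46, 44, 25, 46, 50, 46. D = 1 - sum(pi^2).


Total N = 46 + 44 + 25 + 46 + 50 + 46 = 257
Per-species terms:
  p = 46/257 = 0.178988; p^2 = 0.178988^2 = 0.032037
  p = 44/257 = 0.171206; p^2 = 0.171206^2 = 0.029311
  p = 25/257 = 0.097276; p^2 = 0.097276^2 = 0.009463
  p = 46/257 = 0.178988; p^2 = 0.178988^2 = 0.032037
  p = 50/257 = 0.194553; p^2 = 0.194553^2 = 0.037851
  p = 46/257 = 0.178988; p^2 = 0.178988^2 = 0.032037
sum(p^2) = 0.032037 + 0.029311 + 0.009463 + 0.032037 + 0.037851 + 0.032037 = 0.172736
D = 1 - 0.172736 = 0.827264 ≈ 0.8273

0.8273


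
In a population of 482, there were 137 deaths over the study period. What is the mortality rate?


Mortality rate = 137 / 482 = 0.284232 ≈ 0.2842

0.2842


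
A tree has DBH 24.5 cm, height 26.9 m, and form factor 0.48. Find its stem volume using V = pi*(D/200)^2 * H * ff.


(D/200)^2 = (24.5/200)^2 = 0.1225^2 = 0.01500625
BA = 3.141593 * 0.01500625 = 0.0471435 m^2
V = 0.0471435 * 26.9 * 0.48 = 0.608717 ≈ 0.609 m^3

0.609 m^3


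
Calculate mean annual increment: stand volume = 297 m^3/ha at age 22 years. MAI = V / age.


MAI = 297 / 22 = 13.50 m^3/ha/yr

13.50 m^3/ha/yr


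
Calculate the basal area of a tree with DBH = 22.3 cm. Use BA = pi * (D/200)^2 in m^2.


D/200 = 22.3/200 = 0.1115 m
(D/200)^2 = 0.1115^2 = 0.01243225
BA = 3.141593 * 0.01243225 = 0.0390571 ≈ 0.0391 m^2

0.0391 m^2


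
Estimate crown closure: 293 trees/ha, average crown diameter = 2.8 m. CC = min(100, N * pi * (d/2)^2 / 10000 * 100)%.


(d/2)^2 = (2.8/2)^2 = 1.4^2 = 1.96
Crown area = 3.141593 * 1.96 = 6.15752 m^2
N * area / 10000 * 100 = 293 * 6.15752 / 10000 * 100 = 18.0415
CC = min(100, 18.0415) = 18.0415 ≈ 18.0%

18.0%


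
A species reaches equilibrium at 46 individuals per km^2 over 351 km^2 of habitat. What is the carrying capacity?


K = 46 * 351 = 16146 individuals

16146 individuals


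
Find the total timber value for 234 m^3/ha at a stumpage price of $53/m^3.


Value = 234 * 53 = $12402/ha

$12402/ha


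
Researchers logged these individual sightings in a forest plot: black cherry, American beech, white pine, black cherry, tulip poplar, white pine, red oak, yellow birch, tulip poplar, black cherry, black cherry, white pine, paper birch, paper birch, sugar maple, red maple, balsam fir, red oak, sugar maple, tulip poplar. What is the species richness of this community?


Total individuals logged = 20
Distinct species (count of individuals): black cherry (4), American beech (1), white pine (3), tulip poplar (3), red oak (2), yellow birch (1), paper birch (2), sugar maple (2), red maple (1), balsam fir (1)
Species richness = number of distinct species = 10

10


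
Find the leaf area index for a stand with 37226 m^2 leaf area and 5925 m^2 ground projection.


LAI = 37226 / 5925 = 6.2829 ≈ 6.28

6.28


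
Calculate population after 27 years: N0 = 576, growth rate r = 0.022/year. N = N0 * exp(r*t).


r*t = 0.022 * 27 = 0.594
exp(0.594) = 1.81122
N = 576 * 1.81122 = 1043.26 ≈ 1043

1043


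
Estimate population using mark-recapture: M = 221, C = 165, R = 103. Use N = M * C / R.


N = M * C / R = 221 * 165 / 103 = 36465 / 103 = 354.03 ≈ 354

354 individuals


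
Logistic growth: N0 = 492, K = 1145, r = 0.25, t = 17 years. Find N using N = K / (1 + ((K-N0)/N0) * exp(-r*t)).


(K - N0)/N0 = (1145 - 492)/492 = 653/492 = 1.32724
r*t = 0.25 * 17 = 4.25; exp(-4.25) = 0.0142642
1.32724 * 0.0142642 = 0.0189320
1 + 0.0189320 = 1.01893
N = 1145 / 1.01893 = 1123.73 ≈ 1124

1124


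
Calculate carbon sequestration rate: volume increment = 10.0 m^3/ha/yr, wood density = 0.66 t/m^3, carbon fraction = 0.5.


C = 10.0 * 0.66 * 0.5 = 3.30 t C/ha/yr

3.30 t C/ha/yr


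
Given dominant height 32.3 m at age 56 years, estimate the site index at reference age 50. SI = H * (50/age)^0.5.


50/56 = 0.892857
(0.892857)^0.5 = 0.944911
SI = 32.3 * 0.944911 = 30.5206 ≈ 30.5 m

30.5 m


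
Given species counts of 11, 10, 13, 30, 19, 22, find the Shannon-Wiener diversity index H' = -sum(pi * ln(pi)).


Total N = 11 + 10 + 13 + 30 + 19 + 22 = 105
Per-species terms:
  p = 11/105 = 0.104762; ln(p) = -2.256064; p*ln(p) = 0.104762 * (-2.256064) = -0.236350
  p = 10/105 = 0.095238; ln(p) = -2.351376; p*ln(p) = 0.095238 * (-2.351376) = -0.223940
  p = 13/105 = 0.123810; ln(p) = -2.089007; p*ln(p) = 0.123810 * (-2.089007) = -0.258640
  p = 30/105 = 0.285714; ln(p) = -1.252764; p*ln(p) = 0.285714 * (-1.252764) = -0.357932
  p = 19/105 = 0.180952; ln(p) = -1.709523; p*ln(p) = 0.180952 * (-1.709523) = -0.309342
  p = 22/105 = 0.209524; ln(p) = -1.562917; p*ln(p) = 0.209524 * (-1.562917) = -0.327469
sum(p*ln(p)) = (-0.236350) + (-0.223940) + (-0.258640) + (-0.357932) + (-0.309342) + (-0.327469) = -1.713673
H' = -(-1.713673) = 1.713673 ≈ 1.7137

1.7137


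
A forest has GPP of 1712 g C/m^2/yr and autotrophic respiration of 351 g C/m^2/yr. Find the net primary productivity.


NPP = GPP - Ra = 1712 - 351 = 1361 g C/m^2/yr

1361 g C/m^2/yr


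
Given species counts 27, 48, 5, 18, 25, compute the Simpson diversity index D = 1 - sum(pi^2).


Total N = 27 + 48 + 5 + 18 + 25 = 123
Per-species terms:
  p = 27/123 = 0.219512; p^2 = 0.219512^2 = 0.048186
  p = 48/123 = 0.390244; p^2 = 0.390244^2 = 0.152290
  p = 5/123 = 0.040650; p^2 = 0.040650^2 = 0.001652
  p = 18/123 = 0.146341; p^2 = 0.146341^2 = 0.021416
  p = 25/123 = 0.203252; p^2 = 0.203252^2 = 0.041311
sum(p^2) = 0.048186 + 0.152290 + 0.001652 + 0.021416 + 0.041311 = 0.264855
D = 1 - 0.264855 = 0.735145 ≈ 0.7351

0.7351


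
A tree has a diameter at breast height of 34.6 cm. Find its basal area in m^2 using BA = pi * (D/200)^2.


D/200 = 34.6/200 = 0.173 m
(D/200)^2 = 0.173^2 = 0.029929
BA = 3.141593 * 0.029929 = 0.0940247 ≈ 0.0940 m^2

0.0940 m^2


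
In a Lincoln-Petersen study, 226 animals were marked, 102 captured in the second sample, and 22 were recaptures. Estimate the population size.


N = M * C / R = 226 * 102 / 22 = 23052 / 22 = 1047.82 ≈ 1048

1048 individuals


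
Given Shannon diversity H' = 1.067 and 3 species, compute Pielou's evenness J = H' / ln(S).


ln(3) = 1.09861
J = H' / ln(S) = 1.067 / 1.09861 = 0.971227 ≈ 0.9712

0.9712


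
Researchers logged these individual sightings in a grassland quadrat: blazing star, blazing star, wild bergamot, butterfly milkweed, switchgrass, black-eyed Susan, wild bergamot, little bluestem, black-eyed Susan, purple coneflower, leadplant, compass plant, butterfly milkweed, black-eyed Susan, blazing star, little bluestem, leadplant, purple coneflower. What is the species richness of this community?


Total individuals logged = 18
Distinct species (count of individuals): blazing star (3), wild bergamot (2), butterfly milkweed (2), switchgrass (1), black-eyed Susan (3), little bluestem (2), purple coneflower (2), leadplant (2), compass plant (1)
Species richness = number of distinct species = 9

9


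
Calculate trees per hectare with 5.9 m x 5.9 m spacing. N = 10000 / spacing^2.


N = 10000 / 5.9^2 = 10000 / 34.81 = 287.274 ≈ 287 trees/ha

287 trees/ha


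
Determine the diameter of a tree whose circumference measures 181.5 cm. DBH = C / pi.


DBH = C / pi = 181.5 / 3.141593 = 57.7732 ≈ 57.77 cm

57.77 cm


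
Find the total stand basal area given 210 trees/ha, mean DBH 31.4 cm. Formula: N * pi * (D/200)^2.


(D/200)^2 = (31.4/200)^2 = 0.157^2 = 0.024649
Individual BA = 3.141593 * 0.024649 = 0.0774371 m^2
Stand BA = 210 * 0.0774371 = 16.2618 ≈ 16.26 m^2/ha

16.26 m^2/ha


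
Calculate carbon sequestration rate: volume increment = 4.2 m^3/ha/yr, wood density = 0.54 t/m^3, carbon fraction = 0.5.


C = 4.2 * 0.54 * 0.5 = 1.134 ≈ 1.13 t C/ha/yr

1.13 t C/ha/yr


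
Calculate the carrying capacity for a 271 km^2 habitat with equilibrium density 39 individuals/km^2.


K = 39 * 271 = 10569 individuals

10569 individuals


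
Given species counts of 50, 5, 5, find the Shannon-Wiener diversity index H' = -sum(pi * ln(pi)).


Total N = 50 + 5 + 5 = 60
Per-species terms:
  p = 50/60 = 0.833333; ln(p) = -0.182322; p*ln(p) = 0.833333 * (-0.182322) = -0.151935
  p = 5/60 = 0.083333; ln(p) = -2.484911; p*ln(p) = 0.083333 * (-2.484911) = -0.207075
  p = 5/60 = 0.083333; ln(p) = -2.484911; p*ln(p) = 0.083333 * (-2.484911) = -0.207075
sum(p*ln(p)) = (-0.151935) + (-0.207075) + (-0.207075) = -0.566085
H' = -(-0.566085) = 0.566085 ≈ 0.5661

0.5661


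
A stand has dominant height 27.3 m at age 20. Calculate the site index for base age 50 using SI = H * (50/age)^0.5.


50/20 = 2.50000
(2.50000)^0.5 = 1.58114
SI = 27.3 * 1.58114 = 43.1651 ≈ 43.2 m

43.2 m


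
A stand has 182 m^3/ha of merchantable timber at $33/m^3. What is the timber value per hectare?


Value = 182 * 33 = $6006/ha

$6006/ha


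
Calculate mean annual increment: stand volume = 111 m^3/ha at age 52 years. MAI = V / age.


MAI = 111 / 52 = 2.1346 ≈ 2.13 m^3/ha/yr

2.13 m^3/ha/yr


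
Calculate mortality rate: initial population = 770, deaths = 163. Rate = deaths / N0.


Mortality rate = 163 / 770 = 0.211688 ≈ 0.2117

0.2117


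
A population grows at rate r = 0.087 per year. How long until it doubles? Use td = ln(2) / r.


td = ln(2) / 0.087 = 0.693147 / 0.087 = 7.96721 ≈ 8.0 years

8.0 years


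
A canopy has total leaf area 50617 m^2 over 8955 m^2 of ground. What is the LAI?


LAI = 50617 / 8955 = 5.6524 ≈ 5.65

5.65


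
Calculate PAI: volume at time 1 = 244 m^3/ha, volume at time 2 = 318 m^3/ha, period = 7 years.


PAI = (V2 - V1) / period = (318 - 244) / 7 = 74 / 7 = 10.5714 ≈ 10.57 m^3/ha/yr

10.57 m^3/ha/yr


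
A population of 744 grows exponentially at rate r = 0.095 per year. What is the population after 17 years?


r*t = 0.095 * 17 = 1.615
exp(1.615) = 5.02789
N = 744 * 5.02789 = 3740.75 ≈ 3741

3741


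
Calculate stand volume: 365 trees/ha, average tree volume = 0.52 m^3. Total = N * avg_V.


V_stand = 365 * 0.52 = 189.8 m^3/ha

189.8 m^3/ha


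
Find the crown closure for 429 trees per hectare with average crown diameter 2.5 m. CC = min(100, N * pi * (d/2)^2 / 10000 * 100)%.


(d/2)^2 = (2.5/2)^2 = 1.25^2 = 1.5625
Crown area = 3.141593 * 1.5625 = 4.90874 m^2
N * area / 10000 * 100 = 429 * 4.90874 / 10000 * 100 = 21.0585
CC = min(100, 21.0585) = 21.0585 ≈ 21.1%

21.1%


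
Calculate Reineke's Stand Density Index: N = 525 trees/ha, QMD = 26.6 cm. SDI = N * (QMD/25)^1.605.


QMD/25 = 26.6/25 = 1.064
(1.064)^1.605 = exp(1.605 * ln(1.064)) = exp(1.605 * 0.0620354) = exp(0.0995668) = 1.10469
SDI = 525 * 1.10469 = 579.962 ≈ 580

580


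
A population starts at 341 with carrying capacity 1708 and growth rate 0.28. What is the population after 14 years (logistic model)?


(K - N0)/N0 = (1708 - 341)/341 = 1367/341 = 4.00880
r*t = 0.28 * 14 = 3.92; exp(-3.92) = 0.0198411
4.00880 * 0.0198411 = 0.0795390
1 + 0.0795390 = 1.07954
N = 1708 / 1.07954 = 1582.16 ≈ 1582

1582


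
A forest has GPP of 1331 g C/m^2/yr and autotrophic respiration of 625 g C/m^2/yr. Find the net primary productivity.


NPP = GPP - Ra = 1331 - 625 = 706 g C/m^2/yr

706 g C/m^2/yr


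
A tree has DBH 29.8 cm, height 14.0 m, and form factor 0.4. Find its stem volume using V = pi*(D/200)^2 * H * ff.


(D/200)^2 = (29.8/200)^2 = 0.149^2 = 0.022201
BA = 3.141593 * 0.022201 = 0.0697465 m^2
V = 0.0697465 * 14.0 * 0.4 = 0.390580 ≈ 0.391 m^3

0.391 m^3


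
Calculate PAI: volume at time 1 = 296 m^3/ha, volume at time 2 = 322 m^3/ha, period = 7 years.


PAI = (V2 - V1) / period = (322 - 296) / 7 = 26 / 7 = 3.7143 ≈ 3.71 m^3/ha/yr

3.71 m^3/ha/yr


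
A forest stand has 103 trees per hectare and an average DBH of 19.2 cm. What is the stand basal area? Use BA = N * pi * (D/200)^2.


(D/200)^2 = (19.2/200)^2 = 0.096^2 = 0.009216
Individual BA = 3.141593 * 0.009216 = 0.0289529 m^2
Stand BA = 103 * 0.0289529 = 2.98215 ≈ 2.98 m^2/ha

2.98 m^2/ha


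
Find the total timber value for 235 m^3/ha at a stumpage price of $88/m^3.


Value = 235 * 88 = $20680/ha

$20680/ha


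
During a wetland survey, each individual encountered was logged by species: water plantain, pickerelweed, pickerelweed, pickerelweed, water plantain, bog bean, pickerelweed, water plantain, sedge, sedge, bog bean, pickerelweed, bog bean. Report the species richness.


Total individuals logged = 13
Distinct species (count of individuals): water plantain (3), pickerelweed (5), bog bean (3), sedge (2)
Species richness = number of distinct species = 4

4


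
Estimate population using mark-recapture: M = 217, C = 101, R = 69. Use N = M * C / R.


N = M * C / R = 217 * 101 / 69 = 21917 / 69 = 317.64 ≈ 318

318 individuals


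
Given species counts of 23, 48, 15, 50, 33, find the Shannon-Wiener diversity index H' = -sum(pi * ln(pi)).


Total N = 23 + 48 + 15 + 50 + 33 = 169
Per-species terms:
  p = 23/169 = 0.136095; ln(p) = -1.994402; p*ln(p) = 0.136095 * (-1.994402) = -0.271428
  p = 48/169 = 0.284024; ln(p) = -1.258697; p*ln(p) = 0.284024 * (-1.258697) = -0.357500
  p = 15/169 = 0.088757; ln(p) = -2.421853; p*ln(p) = 0.088757 * (-2.421853) = -0.214956
  p = 50/169 = 0.295858; ln(p) = -1.217876; p*ln(p) = 0.295858 * (-1.217876) = -0.360318
  p = 33/169 = 0.195266; ln(p) = -1.633393; p*ln(p) = 0.195266 * (-1.633393) = -0.318946
sum(p*ln(p)) = (-0.271428) + (-0.357500) + (-0.214956) + (-0.360318) + (-0.318946) = -1.523148
H' = -(-1.523148) = 1.523148 ≈ 1.5231

1.5231


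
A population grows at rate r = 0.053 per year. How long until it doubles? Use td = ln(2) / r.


td = ln(2) / 0.053 = 0.693147 / 0.053 = 13.0782 ≈ 13.1 years

13.1 years


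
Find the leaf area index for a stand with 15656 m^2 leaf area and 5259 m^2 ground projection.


LAI = 15656 / 5259 = 2.9770 ≈ 2.98

2.98


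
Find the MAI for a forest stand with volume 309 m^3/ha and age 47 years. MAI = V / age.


MAI = 309 / 47 = 6.5745 ≈ 6.57 m^3/ha/yr

6.57 m^3/ha/yr


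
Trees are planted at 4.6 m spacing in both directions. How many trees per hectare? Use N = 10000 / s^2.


N = 10000 / 4.6^2 = 10000 / 21.16 = 472.590 ≈ 473 trees/ha

473 trees/ha


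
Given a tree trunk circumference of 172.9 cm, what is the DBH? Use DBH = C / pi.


DBH = C / pi = 172.9 / 3.141593 = 55.0358 ≈ 55.04 cm

55.04 cm


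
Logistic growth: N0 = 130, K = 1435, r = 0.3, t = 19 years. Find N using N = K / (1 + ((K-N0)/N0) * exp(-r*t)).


(K - N0)/N0 = (1435 - 130)/130 = 1305/130 = 10.0385
r*t = 0.3 * 19 = 5.7; exp(-5.7) = 0.00334597
10.0385 * 0.00334597 = 0.0335885
1 + 0.0335885 = 1.03359
N = 1435 / 1.03359 = 1388.36 ≈ 1388

1388


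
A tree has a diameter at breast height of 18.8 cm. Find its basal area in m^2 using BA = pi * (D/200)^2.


D/200 = 18.8/200 = 0.094 m
(D/200)^2 = 0.094^2 = 0.008836
BA = 3.141593 * 0.008836 = 0.0277591 ≈ 0.0278 m^2

0.0278 m^2


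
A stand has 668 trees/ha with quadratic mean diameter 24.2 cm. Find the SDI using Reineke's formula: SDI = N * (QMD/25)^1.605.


QMD/25 = 24.2/25 = 0.968
(0.968)^1.605 = exp(1.605 * ln(0.968)) = exp(1.605 * (-0.0325232)) = exp(-0.0521997) = 0.949139
SDI = 668 * 0.949139 = 634.025 ≈ 634

634


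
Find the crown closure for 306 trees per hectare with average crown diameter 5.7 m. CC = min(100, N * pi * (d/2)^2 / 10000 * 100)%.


(d/2)^2 = (5.7/2)^2 = 2.85^2 = 8.1225
Crown area = 3.141593 * 8.1225 = 25.5176 m^2
N * area / 10000 * 100 = 306 * 25.5176 / 10000 * 100 = 78.0839
CC = min(100, 78.0839) = 78.0839 ≈ 78.1%

78.1%


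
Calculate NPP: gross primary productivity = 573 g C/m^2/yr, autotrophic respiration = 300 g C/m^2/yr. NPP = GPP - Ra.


NPP = GPP - Ra = 573 - 300 = 273 g C/m^2/yr

273 g C/m^2/yr
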